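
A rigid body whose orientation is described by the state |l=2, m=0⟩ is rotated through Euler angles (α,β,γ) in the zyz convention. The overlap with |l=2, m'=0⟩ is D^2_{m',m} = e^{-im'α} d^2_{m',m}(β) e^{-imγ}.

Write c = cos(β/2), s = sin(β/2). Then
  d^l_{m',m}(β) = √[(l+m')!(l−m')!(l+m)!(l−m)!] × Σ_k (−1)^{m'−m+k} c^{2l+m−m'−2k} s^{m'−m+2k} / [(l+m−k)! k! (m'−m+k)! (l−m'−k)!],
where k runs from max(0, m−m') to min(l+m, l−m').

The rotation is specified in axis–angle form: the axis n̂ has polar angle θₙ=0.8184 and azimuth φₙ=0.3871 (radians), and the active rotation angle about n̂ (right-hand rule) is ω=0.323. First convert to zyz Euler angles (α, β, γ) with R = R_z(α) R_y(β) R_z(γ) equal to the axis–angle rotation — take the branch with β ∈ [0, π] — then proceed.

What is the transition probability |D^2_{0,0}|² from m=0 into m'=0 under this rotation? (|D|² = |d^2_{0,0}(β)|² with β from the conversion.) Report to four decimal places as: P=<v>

Axis–angle → zyz. n̂ = (sinθₙcosφₙ, sinθₙsinφₙ, cosθₙ) = (+0.676035, +0.275598, +0.683390), ω = 0.3230.
R = I cosω + sinω [n̂]ₓ + (1−cosω) n̂n̂ᵀ gives
  R = [+0.971921, -0.207282, +0.111369; +0.226552, +0.952215, -0.204843; -0.063588, +0.224322, +0.972438]
β = atan2(√(R₁₃²+R₂₃²), R₃₃) = 0.235326; α = atan2(R₂₃, R₁₃) mod 2π = 5.210370; γ = atan2(R₃₂, −R₃₁) mod 2π = 1.294577
Split into d^2_{0,0}(β=0.2353) × two z-phases.
With c≡cos(β/2)=0.993086 and s≡sin(β/2)=0.117392, N=[2·2·2·2]^{1/2}=4.000000
Admissible k: 0..2 (factorial args all ≥0)
  k=0: (−1)^0·4.0000/(4)·0.9931^4·0.1174^0 = +0.972628
  k=1: (−1)^1·4.0000/(1)·0.9931^2·0.1174^2 = -0.054364
  k=2: (−1)^2·4.0000/(4)·0.9931^0·0.1174^4 = +0.000190
d^2_{0,0}(0.2353) = +0.972628 -0.054364 +0.000190 = +0.918455
|D^2_{0,0}|² = |d^2_{0,0}(β)|² = (+0.918455)² = 0.843559 (the z-rotation phases have unit modulus)

P=0.8436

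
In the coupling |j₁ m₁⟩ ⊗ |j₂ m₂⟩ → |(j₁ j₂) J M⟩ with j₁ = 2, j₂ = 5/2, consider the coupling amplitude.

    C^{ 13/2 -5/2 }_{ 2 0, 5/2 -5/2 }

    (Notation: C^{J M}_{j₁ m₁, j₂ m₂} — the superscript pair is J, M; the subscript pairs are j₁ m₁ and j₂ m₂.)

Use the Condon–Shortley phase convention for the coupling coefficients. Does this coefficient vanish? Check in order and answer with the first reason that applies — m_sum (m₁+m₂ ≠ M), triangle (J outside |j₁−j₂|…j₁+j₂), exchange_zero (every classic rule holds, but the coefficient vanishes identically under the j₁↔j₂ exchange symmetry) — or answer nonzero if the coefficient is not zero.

triangle

m-sum: m₁+m₂ = 0+(-5/2) = -5/2, M = -5/2  ✓
triangle: need |j₁−j₂| ≤ J ≤ j₁+j₂, i.e. J ∈ [1/2, 9/2]; J = 13/2 is outside ✗ ⇒ coefficient is 0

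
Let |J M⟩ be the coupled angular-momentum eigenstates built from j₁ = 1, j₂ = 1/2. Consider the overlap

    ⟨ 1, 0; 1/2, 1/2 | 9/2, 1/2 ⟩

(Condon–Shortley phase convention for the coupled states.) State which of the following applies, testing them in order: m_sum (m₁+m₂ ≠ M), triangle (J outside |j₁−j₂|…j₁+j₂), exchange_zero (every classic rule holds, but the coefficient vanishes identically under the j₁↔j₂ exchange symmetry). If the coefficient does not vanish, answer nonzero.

m-sum: m₁+m₂ = 0+1/2 = 1/2, M = 1/2  ✓
triangle: need |j₁−j₂| ≤ J ≤ j₁+j₂, i.e. J ∈ [1/2, 3/2]; J = 9/2 is outside ✗ ⇒ coefficient is 0

triangle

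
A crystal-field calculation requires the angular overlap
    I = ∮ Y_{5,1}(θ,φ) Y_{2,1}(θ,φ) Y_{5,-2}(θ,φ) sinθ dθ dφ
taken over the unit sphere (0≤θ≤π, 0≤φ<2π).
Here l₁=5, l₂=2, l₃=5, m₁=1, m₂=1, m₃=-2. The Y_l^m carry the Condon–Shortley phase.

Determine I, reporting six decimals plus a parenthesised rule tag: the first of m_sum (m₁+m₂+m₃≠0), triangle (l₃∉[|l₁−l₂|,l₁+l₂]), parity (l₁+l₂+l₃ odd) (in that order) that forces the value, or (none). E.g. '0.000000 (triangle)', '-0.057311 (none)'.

Rules hold: Σm=0, L=12 even, 3≤5≤7.
N = 11·5·11 = 605
Δ = 2!·8!·2!/13! = 1/38610
Racah Σ t=0..2: t=0:+1/2880 t=1:−1/576 t=2:+1/2880 = -1/960
⇒ 3j(5 2 5; 0 0 0)² = 10/429, sgn +1
Racah Σ t=1..2: t=1:−1/1440 t=2:+1/2880 = -1/2880
⇒ 3j(5 2 5; 1 1 -2)² = 7/715, sgn +1
4πI² = N·(3j₀)²·(3jₘ)² = 70/507
I = +1·√(0.138067/4π) = 0.10481902
No selection rule forces the value: the integral is nonzero (none).

0.104819 (none)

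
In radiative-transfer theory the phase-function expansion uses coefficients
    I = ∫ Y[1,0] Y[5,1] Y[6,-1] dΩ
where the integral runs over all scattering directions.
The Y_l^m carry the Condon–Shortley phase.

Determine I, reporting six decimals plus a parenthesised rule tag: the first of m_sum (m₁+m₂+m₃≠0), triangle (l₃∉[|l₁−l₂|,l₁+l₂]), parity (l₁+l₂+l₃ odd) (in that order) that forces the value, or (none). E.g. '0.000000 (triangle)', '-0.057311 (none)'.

-0.241725 (none)

Rules hold: Σm=0, L=12 even, 4≤6≤6.
N = 3·11·13 = 429
Δ = 0!·2!·10!/13! = 1/858
Racah Σ t=0..0: t=0:+1/14400 = 1/14400
⇒ 3j(1 5 6; 0 0 0)² = 6/143, sgn +1
Racah Σ t=0..0: t=0:+1/17280 = 1/17280
⇒ 3j(1 5 6; 0 1 -1)² = 35/858, sgn -1
4πI² = N·(3j₀)²·(3jₘ)² = 105/143
I = -1·√(0.734266/4π) = -0.24172507
No selection rule forces the value: the integral is nonzero (none).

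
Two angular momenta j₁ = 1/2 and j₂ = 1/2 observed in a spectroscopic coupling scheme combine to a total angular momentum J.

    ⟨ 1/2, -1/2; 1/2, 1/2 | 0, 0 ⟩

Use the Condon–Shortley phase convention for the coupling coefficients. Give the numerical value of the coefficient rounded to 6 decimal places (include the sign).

−√(1/2) ≈ -0.707107

triangle: 1!×0!×0!/2! = 1/2
(j±m)!: 0!×1!×1!×0!×0!×0! = 1
prefactor² = (2J+1)×Δ×N² = 1/2
  k=1: −1/(1!×0!×0!×0!×0!×0!) = -1
Σ = -1  ⇒  CG² = 1/2×(-1)² = 1/2
CG = −√(1/2) = -0.707107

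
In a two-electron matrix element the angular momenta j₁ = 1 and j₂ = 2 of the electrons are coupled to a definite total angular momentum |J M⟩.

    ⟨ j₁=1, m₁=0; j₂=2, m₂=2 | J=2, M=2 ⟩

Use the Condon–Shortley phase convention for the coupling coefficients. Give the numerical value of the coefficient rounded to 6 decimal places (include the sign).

-0.816497

√[5·1!1!3!/6! · 1!1!4!0!4!0!] = √(24)
  +(−1)^1/∏(1,0,0,3,1,0)! = -1/6  (running -1/6)
⟨..|..⟩ = √(24)·(-1/6) = -0.816497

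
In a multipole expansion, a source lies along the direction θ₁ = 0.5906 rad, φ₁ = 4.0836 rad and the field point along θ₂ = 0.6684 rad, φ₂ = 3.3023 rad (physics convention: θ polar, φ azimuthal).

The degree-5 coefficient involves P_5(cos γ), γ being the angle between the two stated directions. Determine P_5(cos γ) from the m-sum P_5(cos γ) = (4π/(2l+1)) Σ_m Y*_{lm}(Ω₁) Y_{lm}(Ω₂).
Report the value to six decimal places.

Expand P_5 via completeness: Σ_{m} conj(Y_{5,m}) at Ω₁ times Y_{5,m} at Ω₂ —
  m=-5: (0.00006 + 0.02485j) × (-0.02945 + 0.03054j) = -0.00076 - 0.00073j  (running Σ = -0.00076 - 0.00073j)
  m=-4: (-0.09497 - 0.06872j) × (0.13600 - 0.10186j) = -0.01992 + 0.00033j  (running Σ = -0.02068 - 0.00040j)
  m=-3: (0.29581 - 0.09658j) × (-0.33146 + 0.17346j) = -0.08130 + 0.08332j  (running Σ = -0.10198 + 0.08292j)
  m=-2: (-0.14388 + 0.44423j) × (0.41091 - 0.13682j) = 0.00166 + 0.20222j  (running Σ = -0.10032 + 0.28514j)
  m=-1: (-0.14022 - 0.19281j) × (-0.06736 + 0.01092j) = 0.01155 + 0.01146j  (running Σ = -0.08877 + 0.29660j)
  m=0: (-0.32127 + 0.00000j) × (-0.38685 + 0.00000j) = 0.12428 + 0.00000j  (running Σ = 0.03552 + 0.29660j)
  m=1: (0.14022 - 0.19281j) × (0.06736 + 0.01092j) = 0.01155 - 0.01146j  (running Σ = 0.04707 + 0.28514j)
  m=2: (-0.14388 - 0.44423j) × (0.41091 + 0.13682j) = 0.00166 - 0.20222j  (running Σ = 0.04872 + 0.08292j)
  m=3: (-0.29581 - 0.09658j) × (0.33146 + 0.17346j) = -0.08130 - 0.08332j  (running Σ = -0.03258 - 0.00040j)
  m=4: (-0.09497 + 0.06872j) × (0.13600 + 0.10186j) = -0.01992 - 0.00033j  (running Σ = -0.05249 - 0.00073j)
  m=5: (-0.00006 + 0.02485j) × (0.02945 + 0.03054j) = -0.00076 + 0.00073j  (running Σ = -0.05325 + 0.00000j)
Total Σ_m = -0.05325 + 0.00000j. Multiply by 1.142397: -0.06083 + 0.00000j. P_5(cos γ) = -0.060835

-0.060835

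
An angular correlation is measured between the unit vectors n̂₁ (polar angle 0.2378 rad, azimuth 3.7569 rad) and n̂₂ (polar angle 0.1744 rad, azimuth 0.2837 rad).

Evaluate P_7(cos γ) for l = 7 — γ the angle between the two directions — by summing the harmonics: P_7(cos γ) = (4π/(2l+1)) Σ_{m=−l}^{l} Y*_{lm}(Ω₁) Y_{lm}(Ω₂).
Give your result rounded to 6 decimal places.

-0.280981

Term-by-term m-sum for l=7 (normalisation 4π/15 = 0.837758):
  [-7]  conj(Y_{7,-7})(Ω₁) = 0.00001 + 0.00002j ; Y_{7,-7}(Ω₂) = -0.00000 - 0.00000j ; Δ = 0.00000 - 0.00000j
  [-6]  conj(Y_{7,-6})(Ω₁) = -0.00026 - 0.00016j ; Y_{7,-6}(Ω₂) = -0.00001 - 0.00005j ; Δ = -0.00000 + 0.00000j
  [-5]  conj(Y_{7,-5})(Ω₁) = 0.00300 - 0.00020j ; Y_{7,-5}(Ω₂) = 0.00010 - 0.00066j ; Δ = 0.00000 - 0.00000j
  [-4]  conj(Y_{7,-4})(Ω₁) = -0.01584 + 0.01282j ; Y_{7,-4}(Ω₂) = 0.00266 - 0.00571j ; Δ = 0.00003 + 0.00012j
  [-3]  conj(Y_{7,-3})(Ω₁) = 0.02681 - 0.09496j ; Y_{7,-3}(Ω₂) = 0.02800 - 0.03195j ; Δ = -0.00228 - 0.00352j
  [-2]  conj(Y_{7,-2})(Ω₁) = 0.10888 + 0.30762j ; Y_{7,-2}(Ω₂) = 0.16757 - 0.10679j ; Δ = 0.05110 + 0.03992j
  [-1]  conj(Y_{7,-1})(Ω₁) = -0.52088 - 0.36819j ; Y_{7,-1}(Ω₂) = 0.55009 - 0.16039j ; Δ = -0.34559 - 0.11899j
  [+0]  conj(Y_{7,0})(Ω₁) = 0.38289 + 0.00000j ; Y_{7,0}(Ω₂) = 0.67406 + 0.00000j ; Δ = 0.25809 + 0.00000j
  [+1]  conj(Y_{7,1})(Ω₁) = 0.52088 - 0.36819j ; Y_{7,1}(Ω₂) = -0.55009 - 0.16039j ; Δ = -0.34559 + 0.11899j
  [+2]  conj(Y_{7,2})(Ω₁) = 0.10888 - 0.30762j ; Y_{7,2}(Ω₂) = 0.16757 + 0.10679j ; Δ = 0.05110 - 0.03992j
  [+3]  conj(Y_{7,3})(Ω₁) = -0.02681 - 0.09496j ; Y_{7,3}(Ω₂) = -0.02800 - 0.03195j ; Δ = -0.00228 + 0.00352j
  [+4]  conj(Y_{7,4})(Ω₁) = -0.01584 - 0.01282j ; Y_{7,4}(Ω₂) = 0.00266 + 0.00571j ; Δ = 0.00003 - 0.00012j
  [+5]  conj(Y_{7,5})(Ω₁) = -0.00300 - 0.00020j ; Y_{7,5}(Ω₂) = -0.00010 - 0.00066j ; Δ = 0.00000 + 0.00000j
  [+6]  conj(Y_{7,6})(Ω₁) = -0.00026 + 0.00016j ; Y_{7,6}(Ω₂) = -0.00001 + 0.00005j ; Δ = -0.00000 - 0.00000j
  [+7]  conj(Y_{7,7})(Ω₁) = -0.00001 + 0.00002j ; Y_{7,7}(Ω₂) = 0.00000 - 0.00000j ; Δ = 0.00000 + 0.00000j
Accumulated sum -0.33540 + 0.00000j; after 4π/(2l+1) scaling, -0.28098 + 0.00000j ⇒ P_7 = -0.280981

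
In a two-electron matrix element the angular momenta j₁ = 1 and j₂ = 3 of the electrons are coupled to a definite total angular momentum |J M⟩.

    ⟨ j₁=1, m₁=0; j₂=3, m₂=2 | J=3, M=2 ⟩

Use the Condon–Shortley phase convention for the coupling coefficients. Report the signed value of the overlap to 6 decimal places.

triangle: 1!·1!·5!/8! = 120/40320
(j±m)!: 1!·1!·5!·1!·5!·1! = 14400
prefactor² = (2J+1)·Δ·N² = 300
  k=0: +1/(0!·1!·1!·5!·0!·0!) = 1/120
  k=1: −1/(1!·0!·0!·4!·1!·1!) = -1/24
Σ = -1/30  ⇒  CG² = 300·(-1/30)² = 1/3
CG = −√(1/3) = -0.577350

−√(1/3) = -0.577350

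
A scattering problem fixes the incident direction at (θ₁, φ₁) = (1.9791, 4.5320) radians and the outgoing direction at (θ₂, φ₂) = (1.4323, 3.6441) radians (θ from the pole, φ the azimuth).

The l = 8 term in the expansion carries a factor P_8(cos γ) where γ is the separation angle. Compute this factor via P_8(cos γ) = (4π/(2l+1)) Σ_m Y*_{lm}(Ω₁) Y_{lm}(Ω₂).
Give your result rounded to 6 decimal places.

-0.019847

Expand P_8 via completeness: Σ_{m} conj(Y_{8,m}) at Ω₁ times Y_{8,m} at Ω₂ —
  term(m=-8) = (0.084488, 0.090550)   from Y*(Ω₁)=(0.033044, -0.257387), Y(Ω₂)=(-0.304640, 0.367364)
  term(m=-7) = (-0.119214, 0.008105)   from Y*(Ω₁)=(-0.427913, -0.136164), Y(Ω₂)=(0.247505, -0.097699)
  term(m=-6) = (-0.044949, 0.063631)   from Y*(Ω₁)=(-0.144087, 0.271138), Y(Ω₂)=(0.251698, 0.032023)
  term(m=-5) = (0.010453, 0.037348)   from Y*(Ω₁)=(-0.104784, -0.082820), Y(Ω₂)=(-0.234791, -0.170850)
  term(m=-4) = (0.056136, 0.024399)   from Y*(Ω₁)=(-0.267334, 0.235207), Y(Ω₂)=(-0.073100, -0.155583)
  term(m=-3) = (-0.009106, 0.004717)   from Y*(Ω₁)=(0.017904, 0.029790), Y(Ω₂)=(-0.018658, 0.294479)
  term(m=-2) = (0.008926, -0.042931)   from Y*(Ω₁)=(-0.307258, 0.115926), Y(Ω₂)=(-0.071579, 0.112717)
  term(m=-1) = (0.018953, 0.023300)   from Y*(Ω₁)=(0.018241, 0.100021), Y(Ω₂)=(0.258893, -0.142278)
  term(m=+0) = (-0.038224, -0.000000)   from Y*(Ω₁)=(-0.313439, -0.000000), Y(Ω₂)=(0.121951, 0.000000)
  term(m=+1) = (0.018953, -0.023300)   from Y*(Ω₁)=(-0.018241, 0.100021), Y(Ω₂)=(-0.258893, -0.142278)
  term(m=+2) = (0.008926, 0.042931)   from Y*(Ω₁)=(-0.307258, -0.115926), Y(Ω₂)=(-0.071579, -0.112717)
  term(m=+3) = (-0.009106, -0.004717)   from Y*(Ω₁)=(-0.017904, 0.029790), Y(Ω₂)=(0.018658, 0.294479)
  term(m=+4) = (0.056136, -0.024399)   from Y*(Ω₁)=(-0.267334, -0.235207), Y(Ω₂)=(-0.073100, 0.155583)
  term(m=+5) = (0.010453, -0.037348)   from Y*(Ω₁)=(0.104784, -0.082820), Y(Ω₂)=(0.234791, -0.170850)
  term(m=+6) = (-0.044949, -0.063631)   from Y*(Ω₁)=(-0.144087, -0.271138), Y(Ω₂)=(0.251698, -0.032023)
  term(m=+7) = (-0.119214, -0.008105)   from Y*(Ω₁)=(0.427913, -0.136164), Y(Ω₂)=(-0.247505, -0.097699)
  term(m=+8) = (0.084488, -0.090550)   from Y*(Ω₁)=(0.033044, 0.257387), Y(Ω₂)=(-0.304640, -0.367364)
Accumulated sum (-0.026849, -0.000000); after 4π/(2l+1) scaling, (-0.019847, -0.000000) ⇒ P_8 = -0.019847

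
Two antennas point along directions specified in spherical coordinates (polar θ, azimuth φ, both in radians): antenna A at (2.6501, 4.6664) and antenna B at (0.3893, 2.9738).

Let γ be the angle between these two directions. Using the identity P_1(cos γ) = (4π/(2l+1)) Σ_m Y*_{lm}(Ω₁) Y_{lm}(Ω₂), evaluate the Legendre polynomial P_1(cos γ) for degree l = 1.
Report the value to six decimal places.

-0.837425

Summing Y*_{l m}(θ₁,φ₁)·Y_{l m}(θ₂,φ₂) over m ∈ [−1, 1]; prefactor 4π/(2·1+1) = 4.188790:
  term(m=-1) = -0.00260 + 0.02122j   from Y*(Ω₁)=-0.00750 - 0.16288j, Y(Ω₂)=-0.12929 - 0.02190j
  term(m=+0) = -0.19472 + 0.00000j   from Y*(Ω₁)=-0.43077 + 0.00000j, Y(Ω₂)=0.45204 + 0.00000j
  term(m=+1) = -0.00260 - 0.02122j   from Y*(Ω₁)=0.00750 - 0.16288j, Y(Ω₂)=0.12929 - 0.02190j
Σ over m = -0.19992 + 0.00000j; ×(4π/3) → -0.83743 + 0.00000j. Real part: -0.837425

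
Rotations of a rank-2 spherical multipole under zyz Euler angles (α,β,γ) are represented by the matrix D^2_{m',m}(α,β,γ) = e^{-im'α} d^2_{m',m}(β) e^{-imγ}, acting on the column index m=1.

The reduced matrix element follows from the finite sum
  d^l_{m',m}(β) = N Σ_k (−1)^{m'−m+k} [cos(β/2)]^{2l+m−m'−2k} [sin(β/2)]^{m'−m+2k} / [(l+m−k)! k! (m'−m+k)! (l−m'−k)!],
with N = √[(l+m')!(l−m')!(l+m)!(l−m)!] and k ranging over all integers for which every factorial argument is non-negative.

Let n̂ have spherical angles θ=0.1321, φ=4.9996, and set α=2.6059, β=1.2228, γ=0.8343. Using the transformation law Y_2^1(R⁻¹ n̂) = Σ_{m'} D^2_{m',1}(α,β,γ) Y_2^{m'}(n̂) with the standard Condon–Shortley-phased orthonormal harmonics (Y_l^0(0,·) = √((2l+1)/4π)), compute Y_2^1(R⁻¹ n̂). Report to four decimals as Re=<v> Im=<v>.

Need the full column D^2_{m',1} for m'=−2..2 at α=2.6059, β=1.2228, γ=0.8343.
cos(β/2)=0.818845, sin(β/2)=0.574014
d^2_{-2,1}: single k=3 term ⇒ +0.309742;  D = -0.101801-0.292535i
d^2_{-1,1}: k∈[2..3] ⇒ +0.662782 -0.108565 = +0.554216;  D = -0.110542+0.543080i
d^2_{0,1}: k∈[1..2] ⇒ +0.771976 -0.379355 = +0.392621;  D = +0.263722-0.290864i
d^2_{1,1}: k∈[0..1] ⇒ +0.449580 -0.662782 = -0.213201;  D = +0.203767-0.062722i
d^2_{2,1}: single k=0 term ⇒ -0.630316;  D = -0.612684-0.148043i
Y_2^{m'}(θ=0.1321,φ=4.9996) and Σ D·Y over m':
  (-0.1018-0.2925i)·(-0.0056+0.0036i)  (-0.1105+0.5431i)·(+0.0286+0.0967i)  (+0.2637-0.2909i)·(+0.6144+0.0000i)  (+0.2038-0.0627i)·(-0.0286+0.0967i)  (-0.6127-0.1480i)·(-0.0056-0.0036i)
Y_2^1(R⁻¹ n̂) = +0.111118-0.148030i

Re=0.1111 Im=-0.1480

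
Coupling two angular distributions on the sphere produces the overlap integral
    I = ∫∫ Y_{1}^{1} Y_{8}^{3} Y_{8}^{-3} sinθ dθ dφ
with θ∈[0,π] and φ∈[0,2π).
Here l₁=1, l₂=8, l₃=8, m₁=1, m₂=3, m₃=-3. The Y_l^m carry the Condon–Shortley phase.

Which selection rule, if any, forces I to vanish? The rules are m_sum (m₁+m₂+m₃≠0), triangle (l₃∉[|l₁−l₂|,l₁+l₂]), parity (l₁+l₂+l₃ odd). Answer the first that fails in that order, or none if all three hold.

m_sum

m₁+m₂+m₃ = 1 + 3 − 3 = 1  ✗
triangle: |1−8|=7 ≤ l₃=8 ≤ 1+8=9
parity: l₁+l₂+l₃ = 17 is odd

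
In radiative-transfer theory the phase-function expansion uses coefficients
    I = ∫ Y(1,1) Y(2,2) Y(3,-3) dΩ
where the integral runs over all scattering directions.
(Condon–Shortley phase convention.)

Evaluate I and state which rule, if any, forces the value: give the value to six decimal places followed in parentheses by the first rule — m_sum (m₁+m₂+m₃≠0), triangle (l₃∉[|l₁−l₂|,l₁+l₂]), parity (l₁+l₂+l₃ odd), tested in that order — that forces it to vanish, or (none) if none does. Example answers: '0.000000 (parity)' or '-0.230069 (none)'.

m-sum 0 ✓  L=6 even ✓  1≤3≤3 ✓
Π(2lᵢ+1) = 3×5×7 = 105
triangle coeff Δ(1,2,3) = 1/105
Σ_t [0,0]: t=0:+1/4 = 1/4
(3j)²=3/35 [(1 2 3; 0 0 0)], sign=-1
Σ_t [0,0]: t=0:+1/48 = 1/48
(3j)²=1/7 [(1 2 3; 1 2 -3)], sign=+1
⇒ 4πI² = 9/7
I = (-1)√(9/7/(4π)) = -0.31986543
No selection rule forces the value: the integral is nonzero (none).

-0.319865 (none)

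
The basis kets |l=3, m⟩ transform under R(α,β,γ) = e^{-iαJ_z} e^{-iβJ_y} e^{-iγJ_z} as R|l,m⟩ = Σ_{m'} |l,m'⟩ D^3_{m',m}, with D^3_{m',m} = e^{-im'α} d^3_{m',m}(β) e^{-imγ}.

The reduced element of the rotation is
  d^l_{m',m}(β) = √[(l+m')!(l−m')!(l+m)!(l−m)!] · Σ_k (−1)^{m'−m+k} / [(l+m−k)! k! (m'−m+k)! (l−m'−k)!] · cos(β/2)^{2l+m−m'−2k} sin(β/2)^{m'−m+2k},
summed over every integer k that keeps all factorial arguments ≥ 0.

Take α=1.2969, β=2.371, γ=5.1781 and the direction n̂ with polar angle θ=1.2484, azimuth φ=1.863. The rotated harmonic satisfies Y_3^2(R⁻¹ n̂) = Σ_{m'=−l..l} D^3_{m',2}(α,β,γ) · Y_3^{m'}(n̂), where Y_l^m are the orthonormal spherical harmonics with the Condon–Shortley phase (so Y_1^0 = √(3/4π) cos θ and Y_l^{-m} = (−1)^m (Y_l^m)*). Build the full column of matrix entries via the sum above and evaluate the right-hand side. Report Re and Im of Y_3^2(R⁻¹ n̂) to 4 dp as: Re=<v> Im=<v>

Re=0.1439 Im=0.2640

Need the full column D^3_{m',2} for m'=−3..3 at α=1.2969, β=2.3710, γ=5.1781.
cos(β/2)=0.375834, sin(β/2)=0.926687
d^3_{-3,2}: single k=5 term ⇒ +0.629125;  D = +0.618698-0.114064i
d^3_{-2,2}: k∈[4..5] ⇒ +0.520828 -0.633284 = -0.112457;  D = -0.010285+0.111985i
d^3_{-1,2}: k∈[3..4] ⇒ +0.267188 -0.812197 = -0.545009;  D = +0.509013+0.194784i
d^3_{0,2}: k∈[2..3] ⇒ +0.093845 -0.570538 = -0.476693;  D = +0.284440-0.382532i
d^3_{1,2}: k∈[1..2] ⇒ +0.021974 -0.267188 = -0.245214;  D = -0.149865-0.194088i
d^3_{2,2}: k∈[0..1] ⇒ +0.002818 -0.085668 = -0.082850;  D = -0.076828+0.031010i
d^3_{3,2}: single k=0 term ⇒ -0.017021;  D = +0.001864+0.016919i
Y_3^{m'}(θ=1.2484,φ=1.863) and Σ D·Y over m':
  (+0.6187-0.1141i)·(+0.2736+0.2278i)  (-0.0103+0.1120i)·(-0.2430+0.1607i)  (+0.5090+0.1948i)·(+0.0440+0.1462i)  (+0.2844-0.3825i)·(-0.2954+0.0000i)  (-0.1499-0.1941i)·(-0.0440+0.1462i)  (-0.0768+0.0310i)·(-0.2430-0.1607i)  (+0.0019+0.0169i)·(-0.2736+0.2278i)
Y_3^2(R⁻¹ n̂) = +0.143912+0.264046i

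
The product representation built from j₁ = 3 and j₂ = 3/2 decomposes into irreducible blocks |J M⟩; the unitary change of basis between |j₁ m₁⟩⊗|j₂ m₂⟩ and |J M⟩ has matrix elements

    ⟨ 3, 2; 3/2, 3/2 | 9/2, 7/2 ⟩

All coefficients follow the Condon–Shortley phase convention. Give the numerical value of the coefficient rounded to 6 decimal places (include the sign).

triangle: 0!*6!*3!/10! = 4320/3628800
(j±m)!: 5!*1!*3!*0!*8!*1! = 29030400
prefactor² = (2J+1)*Δ*N² = 345600
  k=0: +1/(0!*0!*1!*3!*5!*0!) = 1/720
Σ = 1/720  ⇒  CG² = 345600*(1/720)² = 2/3
CG = +√(2/3) = +0.816497

+0.816497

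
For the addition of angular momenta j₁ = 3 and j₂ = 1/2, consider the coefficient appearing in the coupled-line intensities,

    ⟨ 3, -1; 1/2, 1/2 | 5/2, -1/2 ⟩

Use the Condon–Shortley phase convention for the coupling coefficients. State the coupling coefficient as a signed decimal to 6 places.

−√(4/7) ≈ -0.755929

√[6·1!5!0!/7! · 2!4!1!0!2!3!] = √(576/7)
  +(−1)^1/∏(1,0,3,0,2,0)! = -1/12  (running -1/12)
⟨..|..⟩ = √(576/7)·(-1/12) = -0.755929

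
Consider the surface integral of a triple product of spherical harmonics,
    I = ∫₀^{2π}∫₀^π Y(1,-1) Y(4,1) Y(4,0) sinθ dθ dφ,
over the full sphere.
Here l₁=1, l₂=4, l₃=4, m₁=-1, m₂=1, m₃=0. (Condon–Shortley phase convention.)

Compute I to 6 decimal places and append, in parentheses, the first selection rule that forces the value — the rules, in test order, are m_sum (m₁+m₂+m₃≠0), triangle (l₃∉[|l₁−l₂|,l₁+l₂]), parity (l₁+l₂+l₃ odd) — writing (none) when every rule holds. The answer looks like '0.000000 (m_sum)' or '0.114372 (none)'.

Σlᵢ=9 odd — θ-integrand is odd under cosθ→−cosθ; I=0

0.000000 (parity)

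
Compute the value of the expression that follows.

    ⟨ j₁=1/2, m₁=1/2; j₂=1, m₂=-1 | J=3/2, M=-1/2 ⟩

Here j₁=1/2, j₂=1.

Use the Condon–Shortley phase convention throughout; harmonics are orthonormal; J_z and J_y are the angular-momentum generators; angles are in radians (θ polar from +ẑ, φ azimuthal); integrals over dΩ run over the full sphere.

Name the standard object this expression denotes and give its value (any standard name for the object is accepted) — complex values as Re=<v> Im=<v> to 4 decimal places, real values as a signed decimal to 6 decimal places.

Clebsch–Gordan coefficient, +√(1/3) ≈ +0.577350

This is a Clebsch–Gordan (vector-coupling) coefficient.
triangle: 0!×1!×2!/4! = 2/24
(j±m)!: 1!×0!×0!×2!×1!×2! = 4
prefactor² = (2J+1)×Δ×N² = 4/3
  k=0: +1/(0!×0!×0!×0!×1!×2!) = 1/2
Σ = 1/2  ⇒  CG² = 4/3×(1/2)² = 1/3
CG = +√(1/3) = +0.577350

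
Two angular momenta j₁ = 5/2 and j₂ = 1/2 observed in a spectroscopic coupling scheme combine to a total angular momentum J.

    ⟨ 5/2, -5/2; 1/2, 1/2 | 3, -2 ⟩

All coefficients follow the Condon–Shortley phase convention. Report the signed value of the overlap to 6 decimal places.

triangle: 0!×5!×1!/7! = 120/5040
(j±m)!: 0!×5!×1!×0!×1!×5! = 14400
prefactor² = (2J+1)×Δ×N² = 2400
  k=0: +1/(0!×0!×5!×1!×0!×0!) = 1/120
Σ = 1/120  ⇒  CG² = 2400×(1/120)² = 1/6
CG = +√(1/6) = +0.408248

+√(1/6) = +0.408248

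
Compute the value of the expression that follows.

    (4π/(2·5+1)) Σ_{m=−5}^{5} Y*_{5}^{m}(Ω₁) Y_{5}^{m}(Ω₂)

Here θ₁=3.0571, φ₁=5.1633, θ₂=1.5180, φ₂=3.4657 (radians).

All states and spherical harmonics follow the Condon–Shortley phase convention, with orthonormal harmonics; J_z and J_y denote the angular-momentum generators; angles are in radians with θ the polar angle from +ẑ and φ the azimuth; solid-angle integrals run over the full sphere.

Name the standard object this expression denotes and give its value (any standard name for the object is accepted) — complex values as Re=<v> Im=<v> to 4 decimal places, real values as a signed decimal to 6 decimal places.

This sum is the spherical-harmonic addition theorem: it equals the Legendre polynomial P_l(cos γ) of the angle γ between the two directions.
Term-by-term m-sum for l=5 (normalisation 4π/11 = 1.142397):
  m=-5: (0.00000 + 0.00000j) × (0.02292 + 0.46034j) = -0.00000 + 0.00000j  (running Σ = -0.00000 + 0.00000j)
  m=-4: (0.00002 - 0.00007j) × (0.02087 - 0.07414j) = -0.00000 - 0.00000j  (running Σ = -0.00001 - 0.00000j)
  m=-3: (-0.00161 + 0.00036j) × (0.18922 - 0.27749j) = -0.00021 + 0.00051j  (running Σ = -0.00021 + 0.00051j)
  m=-2: (0.01476 + 0.01867j) × (-0.07050 + 0.05340j) = -0.00204 - 0.00053j  (running Σ = -0.00225 - 0.00002j)
  m=-1: (0.09190 - 0.18980j) × (-0.29141 + 0.09790j) = -0.00820 + 0.06431j  (running Σ = -0.01045 + 0.06429j)
  m=0: (-0.88616 + 0.00000j) × (0.09138 + 0.00000j) = -0.08097 + 0.00000j  (running Σ = -0.09142 + 0.06429j)
  m=1: (-0.09190 - 0.18980j) × (0.29141 + 0.09790j) = -0.00820 - 0.06431j  (running Σ = -0.09962 - 0.00002j)
  m=2: (0.01476 - 0.01867j) × (-0.07050 - 0.05340j) = -0.00204 + 0.00053j  (running Σ = -0.10166 + 0.00051j)
  m=3: (0.00161 + 0.00036j) × (-0.18922 - 0.27749j) = -0.00021 - 0.00051j  (running Σ = -0.10186 - 0.00000j)
  m=4: (0.00002 + 0.00007j) × (0.02087 + 0.07414j) = -0.00000 + 0.00000j  (running Σ = -0.10187 + 0.00000j)
  m=5: (-0.00000 + 0.00000j) × (-0.02292 + 0.46034j) = -0.00000 - 0.00000j  (running Σ = -0.10187 + 0.00000j)
Σ over m = -0.10187 + 0.00000j; ×(4π/11) → -0.11637 + 0.00000j. Real part: -0.116372

Legendre polynomial (addition theorem), -0.116372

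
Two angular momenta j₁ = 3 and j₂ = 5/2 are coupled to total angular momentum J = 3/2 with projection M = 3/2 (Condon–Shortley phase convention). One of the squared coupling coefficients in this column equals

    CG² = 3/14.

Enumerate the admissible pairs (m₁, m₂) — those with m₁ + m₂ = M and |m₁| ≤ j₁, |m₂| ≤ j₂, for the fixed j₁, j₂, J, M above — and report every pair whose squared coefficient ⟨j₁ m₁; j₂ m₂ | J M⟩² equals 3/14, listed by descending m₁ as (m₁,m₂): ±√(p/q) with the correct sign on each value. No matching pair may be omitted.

(3,-3/2): +√(3/14)

Admissible pairs with m₁+m₂ = M = 3/2: (-1,5/2), (0,3/2), (1,1/2), (2,-1/2), (3,-3/2)
  (m₁,m₂)=(3,-3/2): CG² = 3/14, CG = +√(3/14)   ← matches the target
  (m₁,m₂)=(2,-1/2): CG² = 2/7, CG = −√(2/7)
  (m₁,m₂)=(1,1/2): CG² = 9/35, CG = +√(9/35)
  (m₁,m₂)=(0,3/2): CG² = 6/35, CG = −√(6/35)
  (m₁,m₂)=(-1,5/2): CG² = 1/14, CG = +√(1/14)
Pairs with CG² = 3/14: (3,-3/2): +√(3/14)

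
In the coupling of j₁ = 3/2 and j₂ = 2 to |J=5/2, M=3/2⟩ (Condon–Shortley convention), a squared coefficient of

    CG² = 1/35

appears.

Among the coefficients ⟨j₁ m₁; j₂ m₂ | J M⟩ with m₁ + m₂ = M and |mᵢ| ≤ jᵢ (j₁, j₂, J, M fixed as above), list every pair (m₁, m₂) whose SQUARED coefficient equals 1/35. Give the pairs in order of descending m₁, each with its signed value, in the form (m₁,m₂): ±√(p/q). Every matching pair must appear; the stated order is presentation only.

(1/2,1): −√(1/35)

Admissible pairs with m₁+m₂ = M = 3/2: (-1/2,2), (1/2,1), (3/2,0)
  (m₁,m₂)=(3/2,0): CG² = 18/35, CG = +√(18/35)
  (m₁,m₂)=(1/2,1): CG² = 1/35, CG = −√(1/35)   ← matches the target
  (m₁,m₂)=(-1/2,2): CG² = 16/35, CG = −√(16/35)
Pairs with CG² = 1/35: (1/2,1): −√(1/35)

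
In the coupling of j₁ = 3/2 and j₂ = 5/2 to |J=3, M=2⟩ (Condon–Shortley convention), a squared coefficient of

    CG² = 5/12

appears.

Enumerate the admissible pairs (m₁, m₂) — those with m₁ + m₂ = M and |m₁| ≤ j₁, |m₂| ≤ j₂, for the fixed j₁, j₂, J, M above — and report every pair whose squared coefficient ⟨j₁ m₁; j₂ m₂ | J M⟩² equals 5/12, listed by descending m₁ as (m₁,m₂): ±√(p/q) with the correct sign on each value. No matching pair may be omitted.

Admissible pairs with m₁+m₂ = M = 2: (-1/2,5/2), (1/2,3/2), (3/2,1/2)
  (m₁,m₂)=(3/2,1/2): CG² = 1/2, CG = +√(1/2)
  (m₁,m₂)=(1/2,3/2): CG² = 1/12, CG = −√(1/12)
  (m₁,m₂)=(-1/2,5/2): CG² = 5/12, CG = −√(5/12)   ← matches the target
Pairs with CG² = 5/12: (-1/2,5/2): −√(5/12)

(-1/2,5/2): −√(5/12)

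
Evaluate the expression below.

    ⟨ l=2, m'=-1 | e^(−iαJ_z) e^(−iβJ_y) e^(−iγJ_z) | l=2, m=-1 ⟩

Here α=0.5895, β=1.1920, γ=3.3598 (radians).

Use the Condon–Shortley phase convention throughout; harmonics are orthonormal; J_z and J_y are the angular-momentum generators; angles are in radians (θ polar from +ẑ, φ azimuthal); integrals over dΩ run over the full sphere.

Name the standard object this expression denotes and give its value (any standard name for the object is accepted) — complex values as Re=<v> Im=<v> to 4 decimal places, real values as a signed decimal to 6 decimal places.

This is a Wigner D-matrix element — the rotation-matrix element ⟨l m'| R(α,β,γ) |l m⟩ in the angular-momentum basis.
First d^2_{-1,-1}(β=1.1920), then the phase factors e^{-i(-1)α} and e^{-i(-1)γ}:
c=cos(1.192000/2)=0.827588, s=sin(1.192000/2)=0.561337; N=√[1·6·1·6]=6.000000
k∈{0,1} keeps every argument non-negative
  k=0: (−1)^0·6.0000/(6)·0.8276^4·0.5613^0 = +0.469090
  k=1: (−1)^1·6.0000/(2)·0.8276^2·0.5613^2 = -0.647435
d^2_{-1,-1}(1.1920) = +0.469090 -0.647435 = -0.178345
Attach z-rotation phases: D = e^{-i(-1)(0.5895)}·(-0.178345)·e^{-i(-1)(3.3598)} = +0.123264+0.128891i

Wigner D-matrix element, Re=0.1233 Im=0.1289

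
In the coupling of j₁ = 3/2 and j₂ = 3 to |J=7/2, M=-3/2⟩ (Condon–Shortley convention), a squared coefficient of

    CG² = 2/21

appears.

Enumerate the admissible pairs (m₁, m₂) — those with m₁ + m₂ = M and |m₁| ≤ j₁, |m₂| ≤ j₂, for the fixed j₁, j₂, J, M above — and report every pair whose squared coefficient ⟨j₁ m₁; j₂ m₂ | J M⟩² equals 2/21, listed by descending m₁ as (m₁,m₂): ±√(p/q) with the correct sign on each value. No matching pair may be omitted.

Admissible pairs with m₁+m₂ = M = -3/2: (-3/2,0), (-1/2,-1), (1/2,-2), (3/2,-3)
  (m₁,m₂)=(3/2,-3): CG² = 2/21, CG = +√(2/21)   ← matches the target
  (m₁,m₂)=(1/2,-2): CG² = 3/7, CG = +√(3/7)
  (m₁,m₂)=(-1/2,-1): CG² = 0/1, CG = 0
  (m₁,m₂)=(-3/2,0): CG² = 10/21, CG = −√(10/21)
Pairs with CG² = 2/21: (3/2,-3): +√(2/21)

(3/2,-3): +√(2/21)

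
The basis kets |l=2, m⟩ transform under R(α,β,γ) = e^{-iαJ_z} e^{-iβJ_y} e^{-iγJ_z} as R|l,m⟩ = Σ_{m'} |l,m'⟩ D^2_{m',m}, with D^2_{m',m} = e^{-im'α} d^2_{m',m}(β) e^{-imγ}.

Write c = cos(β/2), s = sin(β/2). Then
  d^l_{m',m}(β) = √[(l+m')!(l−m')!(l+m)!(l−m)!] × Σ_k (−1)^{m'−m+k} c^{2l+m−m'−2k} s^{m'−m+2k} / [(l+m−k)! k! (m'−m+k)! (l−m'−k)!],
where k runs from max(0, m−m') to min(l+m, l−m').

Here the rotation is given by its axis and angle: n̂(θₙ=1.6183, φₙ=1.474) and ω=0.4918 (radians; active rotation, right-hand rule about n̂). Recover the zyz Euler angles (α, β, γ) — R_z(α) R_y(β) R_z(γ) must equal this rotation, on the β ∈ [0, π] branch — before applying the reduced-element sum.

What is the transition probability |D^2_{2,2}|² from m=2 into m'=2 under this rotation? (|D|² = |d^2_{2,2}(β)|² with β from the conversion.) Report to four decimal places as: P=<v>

Axis–angle → zyz. n̂ = (sinθₙcosφₙ, sinθₙsinφₙ, cosθₙ) = (+0.096536, +0.994196, -0.047486), ω = 0.4918.
R = I cosω + sinω [n̂]ₓ + (1−cosω) n̂n̂ᵀ gives
  R = [+0.882589, +0.033798, +0.468929; -0.011049, +0.998628, -0.051181; -0.470016, +0.039991, +0.881752]
β = atan2(√(R₁₃²+R₂₃²), R₃₃) = 0.491234; α = atan2(R₂₃, R₁₃) mod 2π = 6.174472; γ = atan2(R₃₂, −R₃₁) mod 2π = 0.084879
First d^2_{2,2}(β=0.4912), then the phase factors e^{-i(2)α} and e^{-i(2)γ}:
c=cos(0.491234/2)=0.969988, s=sin(0.491234/2)=0.243155; N=√[24·1·24·1]=24.000000
The bounds max(0,m−m')=0 and min(l+m,l−m')=0 give 1 term
  k=0: (−1)^0·24.0000/(24)·0.9700^4·0.2432^0 = +0.885247
d^2_{2,2}(0.4912) = +0.885247
|D^2_{2,2}|² = |d^2_{2,2}(β)|² = (+0.885247)² = 0.783663 (the z-rotation phases have unit modulus)

P=0.7837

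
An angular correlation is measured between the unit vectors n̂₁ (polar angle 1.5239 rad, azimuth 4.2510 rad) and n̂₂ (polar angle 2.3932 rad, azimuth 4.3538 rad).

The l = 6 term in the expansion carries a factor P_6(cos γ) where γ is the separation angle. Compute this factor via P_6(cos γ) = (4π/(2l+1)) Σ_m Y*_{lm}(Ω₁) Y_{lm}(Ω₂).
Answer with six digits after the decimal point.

0.059389

Expand P_6 via completeness: Σ_{m} conj(Y_{6,m}) at Ω₁ times Y_{6,m} at Ω₂ —
  [-6]  conj(Y_{6,-6})(Ω₁) = +0.446862+0.174999i ; Y_{6,-6}(Ω₂) = +0.026311-0.040094i ; Δ = +0.018774-0.013312i
  [-5]  conj(Y_{6,-5})(Ω₁) = -0.057817+0.052385i ; Y_{6,-5}(Ω₂) = +0.174503+0.039416i ; Δ = -0.012154+0.006862i
  [-4]  conj(Y_{6,-4})(Ω₁) = +0.094046+0.333626i ; Y_{6,-4}(Ω₂) = +0.051051+0.371835i ; Δ = -0.119253+0.052001i
  [-3]  conj(Y_{6,-3})(Ω₁) = -0.089000-0.016805i ; Y_{6,-3}(Ω₂) = -0.384669+0.207670i ; Δ = +0.037725-0.012018i
  [-2]  conj(Y_{6,-2})(Ω₁) = -0.188432+0.248892i ; Y_{6,-2}(Ω₂) = -0.096573-0.084220i ; Δ = +0.039159-0.008166i
  [-1]  conj(Y_{6,-1})(Ω₁) = -0.042378-0.085237i ; Y_{6,-1}(Ω₂) = -0.114916+0.306613i ; Δ = +0.031005-0.003199i
  [+0]  conj(Y_{6,0})(Ω₁) = -0.303274-0.000000i ; Y_{6,0}(Ω₂) = -0.233870+0.000000i ; Δ = +0.070927+0.000000i
  [+1]  conj(Y_{6,1})(Ω₁) = +0.042378-0.085237i ; Y_{6,1}(Ω₂) = +0.114916+0.306613i ; Δ = +0.031005+0.003199i
  [+2]  conj(Y_{6,2})(Ω₁) = -0.188432-0.248892i ; Y_{6,2}(Ω₂) = -0.096573+0.084220i ; Δ = +0.039159+0.008166i
  [+3]  conj(Y_{6,3})(Ω₁) = +0.089000-0.016805i ; Y_{6,3}(Ω₂) = +0.384669+0.207670i ; Δ = +0.037725+0.012018i
  [+4]  conj(Y_{6,4})(Ω₁) = +0.094046-0.333626i ; Y_{6,4}(Ω₂) = +0.051051-0.371835i ; Δ = -0.119253-0.052001i
  [+5]  conj(Y_{6,5})(Ω₁) = +0.057817+0.052385i ; Y_{6,5}(Ω₂) = -0.174503+0.039416i ; Δ = -0.012154-0.006862i
  [+6]  conj(Y_{6,6})(Ω₁) = +0.446862-0.174999i ; Y_{6,6}(Ω₂) = +0.026311+0.040094i ; Δ = +0.018774+0.013312i
Σ over m = +0.061438+0.000000i; ×(4π/13) → +0.059389+0.000000i. Real part: 0.059389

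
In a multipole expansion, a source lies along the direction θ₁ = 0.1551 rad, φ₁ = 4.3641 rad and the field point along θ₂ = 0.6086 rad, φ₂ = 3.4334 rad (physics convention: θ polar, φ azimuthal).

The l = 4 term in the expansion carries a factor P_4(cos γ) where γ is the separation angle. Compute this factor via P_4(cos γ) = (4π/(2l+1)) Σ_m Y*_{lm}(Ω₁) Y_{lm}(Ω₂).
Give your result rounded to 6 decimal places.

Summing Y*_{l m}(θ₁,φ₁)·Y_{l m}(θ₂,φ₂) over m ∈ [−4, 4]; prefactor 4π/(2·4+1) = 1.396263:
  term(m=-4) = -0.00001 - 0.00001j   from Y*(Ω₁)=0.00004 - 0.00025j, Y(Ω₂)=0.01857 - 0.04348j
  term(m=-3) = -0.00082 + 0.00030j   from Y*(Ω₁)=0.00394 + 0.00229j, Y(Ω₂)=-0.12295 + 0.14735j
  term(m=-2) = -0.00542 + 0.01811j   from Y*(Ω₁)=-0.03572 + 0.02988j, Y(Ω₂)=0.33870 - 0.22366j
  term(m=-1) = 0.06280 + 0.08433j   from Y*(Ω₁)=-0.09445 - 0.26014j, Y(Ω₂)=-0.36384 + 0.10929j
  term(m=+0) = -0.10556 + 0.00000j   from Y*(Ω₁)=0.74742 + 0.00000j, Y(Ω₂)=-0.14124 + 0.00000j
  term(m=+1) = 0.06280 - 0.08433j   from Y*(Ω₁)=0.09445 - 0.26014j, Y(Ω₂)=0.36384 + 0.10929j
  term(m=+2) = -0.00542 - 0.01811j   from Y*(Ω₁)=-0.03572 - 0.02988j, Y(Ω₂)=0.33870 + 0.22366j
  term(m=+3) = -0.00082 - 0.00030j   from Y*(Ω₁)=-0.00394 + 0.00229j, Y(Ω₂)=0.12295 + 0.14735j
  term(m=+4) = -0.00001 + 0.00001j   from Y*(Ω₁)=0.00004 + 0.00025j, Y(Ω₂)=0.01857 + 0.04348j
Σ over m = 0.00754 - 0.00000j; ×(4π/9) → 0.01052 - 0.00000j. Real part: 0.010523

0.010523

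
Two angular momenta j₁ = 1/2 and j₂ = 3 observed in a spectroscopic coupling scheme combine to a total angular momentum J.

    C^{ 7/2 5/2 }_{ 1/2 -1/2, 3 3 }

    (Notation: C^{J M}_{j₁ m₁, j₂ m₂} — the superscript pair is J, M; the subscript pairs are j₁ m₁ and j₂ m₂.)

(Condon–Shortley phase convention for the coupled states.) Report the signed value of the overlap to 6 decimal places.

+0.377964  (= +√(1/7))

triangle: 0!×1!×6!/8! = 720/40320
(j±m)!: 0!×1!×6!×0!×6!×1! = 518400
prefactor² = (2J+1)×Δ×N² = 518400/7
  k=0: +1/(0!×0!×1!×6!×0!×0!) = 1/720
Σ = 1/720  ⇒  CG² = 518400/7×(1/720)² = 1/7
CG = +√(1/7) = +0.377964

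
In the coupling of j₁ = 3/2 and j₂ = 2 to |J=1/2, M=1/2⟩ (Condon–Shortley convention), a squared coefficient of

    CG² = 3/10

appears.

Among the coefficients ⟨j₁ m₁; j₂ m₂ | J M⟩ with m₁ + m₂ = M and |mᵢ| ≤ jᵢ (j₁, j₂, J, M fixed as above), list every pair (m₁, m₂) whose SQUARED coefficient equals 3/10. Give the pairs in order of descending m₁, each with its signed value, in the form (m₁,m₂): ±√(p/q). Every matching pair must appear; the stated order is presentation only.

(-1/2,1): +√(3/10)

Admissible pairs with m₁+m₂ = M = 1/2: (-3/2,2), (-1/2,1), (1/2,0), (3/2,-1)
  (m₁,m₂)=(3/2,-1): CG² = 1/10, CG = +√(1/10)
  (m₁,m₂)=(1/2,0): CG² = 1/5, CG = −√(1/5)
  (m₁,m₂)=(-1/2,1): CG² = 3/10, CG = +√(3/10)   ← matches the target
  (m₁,m₂)=(-3/2,2): CG² = 2/5, CG = −√(2/5)
Pairs with CG² = 3/10: (-1/2,1): +√(3/10)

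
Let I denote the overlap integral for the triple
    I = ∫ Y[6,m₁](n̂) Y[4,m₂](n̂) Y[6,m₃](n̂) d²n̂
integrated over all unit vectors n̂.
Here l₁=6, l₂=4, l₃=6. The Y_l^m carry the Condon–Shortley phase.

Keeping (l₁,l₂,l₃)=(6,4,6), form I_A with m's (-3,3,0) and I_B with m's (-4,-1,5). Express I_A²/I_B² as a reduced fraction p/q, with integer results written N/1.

l's match ⇒ only the (l;m) 3-j factors differ between A and B.
A: triangle coeff Δ(6,4,6) = 1/15315300; Σ_t [3,4]: t=3:−1/207360 t=4:+1/103680 = 1/207360; (3j)²=21/2431 [(6 4 6; -3 3 0)], sign=+1
B: triangle coeff Δ(6,4,6) = 1/15315300; Σ_t [2,3]: t=2:+1/967680 t=3:−1/725760 = -1/2903040; (3j)²=5/3094 [(6 4 6; -4 -1 5)], sign=+1
I_A²/I_B² = (21/2431)/(5/3094) = 294/55

294/55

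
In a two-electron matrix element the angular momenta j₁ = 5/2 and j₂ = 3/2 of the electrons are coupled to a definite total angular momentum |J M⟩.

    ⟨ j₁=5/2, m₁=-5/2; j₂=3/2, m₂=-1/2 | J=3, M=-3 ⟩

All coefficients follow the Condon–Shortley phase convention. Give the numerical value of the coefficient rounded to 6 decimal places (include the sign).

−√(5/8) ≈ -0.790569

triangle: 1!·4!·2!/8! = 48/40320
(j±m)!: 0!·5!·1!·2!·0!·6! = 172800
prefactor² = (2J+1)·Δ·N² = 1440
  k=1: −1/(1!·0!·4!·0!·0!·2!) = -1/48
Σ = -1/48  ⇒  CG² = 1440·(-1/48)² = 5/8
CG = −√(5/8) = -0.790569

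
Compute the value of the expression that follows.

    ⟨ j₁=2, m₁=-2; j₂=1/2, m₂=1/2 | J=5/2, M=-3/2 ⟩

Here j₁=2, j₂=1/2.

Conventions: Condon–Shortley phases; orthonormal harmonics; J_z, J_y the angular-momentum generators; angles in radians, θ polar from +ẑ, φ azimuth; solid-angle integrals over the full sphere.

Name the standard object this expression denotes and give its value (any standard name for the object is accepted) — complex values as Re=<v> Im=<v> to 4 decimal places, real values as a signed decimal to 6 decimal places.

This is a Clebsch–Gordan (vector-coupling) coefficient.
√[6·0!4!1!/6! · 0!4!1!0!1!4!] = √(576/5)
  +(−1)^0/∏(0,0,4,1,0,0)! = 1/24  (running 1/24)
⟨..|..⟩ = √(576/5)·(1/24) = +0.447214

Clebsch–Gordan coefficient, +√(1/5) ≈ +0.447214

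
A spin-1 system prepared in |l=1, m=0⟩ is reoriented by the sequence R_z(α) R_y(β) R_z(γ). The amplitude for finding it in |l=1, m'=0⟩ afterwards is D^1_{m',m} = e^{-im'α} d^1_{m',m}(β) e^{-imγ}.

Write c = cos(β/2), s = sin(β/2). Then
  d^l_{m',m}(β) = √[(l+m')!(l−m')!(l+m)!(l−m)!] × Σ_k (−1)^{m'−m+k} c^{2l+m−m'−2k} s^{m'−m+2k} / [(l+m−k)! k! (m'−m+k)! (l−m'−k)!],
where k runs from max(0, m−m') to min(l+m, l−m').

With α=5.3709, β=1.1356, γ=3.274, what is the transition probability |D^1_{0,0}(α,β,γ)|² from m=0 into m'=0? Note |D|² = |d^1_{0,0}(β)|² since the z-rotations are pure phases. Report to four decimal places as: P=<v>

First d^1_{0,0}(β=1.1356), then the phase factors e^{-i(0)α} and e^{-i(0)γ}:
Half-angle: c=0.843086, s=0.537779. N=√(1·1·1·1)=1.000000
k: max(0,(0)−(0))=0 … min(1+(0),1−(0))=1
  k=0: (−1)^0·1.0000/(1)·0.8431^2·0.5378^0 = +0.710794
  k=1: (−1)^1·1.0000/(1)·0.8431^0·0.5378^2 = -0.289206
d^1_{0,0}(1.1356) = +0.710794 -0.289206 = +0.421588
|D^1_{0,0}|² = |d^1_{0,0}(β)|² = (+0.421588)² = 0.177737 (the z-rotation phases have unit modulus)

P=0.1777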